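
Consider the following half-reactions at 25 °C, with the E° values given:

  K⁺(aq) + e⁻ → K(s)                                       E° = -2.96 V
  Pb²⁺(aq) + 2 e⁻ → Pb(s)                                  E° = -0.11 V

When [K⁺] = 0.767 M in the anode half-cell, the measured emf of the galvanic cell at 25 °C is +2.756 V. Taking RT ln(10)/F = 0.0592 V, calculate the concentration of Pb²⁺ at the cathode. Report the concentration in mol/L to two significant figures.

0.00039 M

Pb²⁺/Pb is the cathode, K⁺/K the anode: E°cell = +2.85 V, n = 2.
Overall reaction: Pb²⁺(aq) + 2 K(s) → Pb(s) + 2 K⁺(aq); Q = [K⁺]^2/[Pb²⁺]^1.
From E = E° − (0.0592/n) log Q: log Q = (E° − E)·n/0.0592 = (+2.85 − (+2.756))·2/0.0592 = 3.1757.
So 1·log[Pb²⁺] = 2·log(0.767) − log Q = -0.2304 − (3.1757) = -3.4061; [Pb²⁺] = 10^(-3.4061) ≈ 0.00039 M.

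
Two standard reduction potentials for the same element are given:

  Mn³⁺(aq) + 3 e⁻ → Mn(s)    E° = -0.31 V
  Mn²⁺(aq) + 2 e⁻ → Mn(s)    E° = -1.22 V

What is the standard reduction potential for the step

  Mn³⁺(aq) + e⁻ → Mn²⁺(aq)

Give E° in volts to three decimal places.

+1.510 V

Sequential free energies add, so n₃E°₃ = n₁E°₁ + n₂E°₂.
With n₃ = 3, and the known step contributing 2×(-1.22) V, the unknown satisfies 1·E° = 3×(-0.31) − 2×(-1.22) = +1.510.
E° = +1.510 / 1 = +1.510 V.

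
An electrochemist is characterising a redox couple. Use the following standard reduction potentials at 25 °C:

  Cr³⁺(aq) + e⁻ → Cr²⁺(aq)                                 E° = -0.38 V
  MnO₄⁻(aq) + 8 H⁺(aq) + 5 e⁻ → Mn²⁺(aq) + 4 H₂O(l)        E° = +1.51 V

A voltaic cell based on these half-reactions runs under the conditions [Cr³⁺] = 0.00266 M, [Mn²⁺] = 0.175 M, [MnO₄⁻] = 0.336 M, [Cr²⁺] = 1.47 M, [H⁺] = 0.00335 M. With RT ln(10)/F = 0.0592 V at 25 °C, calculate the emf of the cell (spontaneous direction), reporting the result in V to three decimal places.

+1.821 V

MnO₄⁻/Mn²⁺ is the cathode (higher E°), Cr³⁺/Cr²⁺ the anode: E°cell = +1.51 − (-0.38) = +1.89 V, n = 5.
Overall: MnO₄⁻(aq) + 8 H⁺(aq) + 5 Cr²⁺(aq) → Mn²⁺(aq) + 4 H₂O(l) + 5 Cr³⁺(aq)
Q = [Mn²⁺]·[Cr³⁺]^5 / ([MnO₄⁻]·[H⁺]^8·[Cr²⁺]^5); log Q = 5.804.
E = E° − (0.0592/n) log Q = +1.89 − (0.0592/5)(5.804) = +1.821 V.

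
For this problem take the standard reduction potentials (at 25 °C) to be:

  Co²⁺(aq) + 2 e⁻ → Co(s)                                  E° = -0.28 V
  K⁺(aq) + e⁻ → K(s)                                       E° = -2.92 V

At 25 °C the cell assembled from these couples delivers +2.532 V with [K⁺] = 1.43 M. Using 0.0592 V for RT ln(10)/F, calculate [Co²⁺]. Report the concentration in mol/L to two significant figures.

0.00046 M

Co²⁺/Co is the cathode, K⁺/K the anode: E°cell = +2.64 V, n = 2.
Overall reaction: Co²⁺(aq) + 2 K(s) → Co(s) + 2 K⁺(aq); Q = [K⁺]^2/[Co²⁺]^1.
From E = E° − (0.0592/n) log Q: log Q = (E° − E)·n/0.0592 = (+2.64 − (+2.532))·2/0.0592 = 3.6486.
So 1·log[Co²⁺] = 2·log(1.43) − log Q = 0.3107 − (3.6486) = -3.3379; [Co²⁺] = 10^(-3.3379) ≈ 0.00046 M.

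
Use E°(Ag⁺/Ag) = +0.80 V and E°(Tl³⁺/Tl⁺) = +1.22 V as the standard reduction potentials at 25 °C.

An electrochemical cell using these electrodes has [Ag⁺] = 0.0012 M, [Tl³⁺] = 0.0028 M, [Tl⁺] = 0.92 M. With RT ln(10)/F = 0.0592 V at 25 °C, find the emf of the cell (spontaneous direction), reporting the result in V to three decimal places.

+0.518 V

Tl³⁺/Tl⁺ is the cathode (higher E°), Ag⁺/Ag the anode: E°cell = +1.22 − (+0.80) = +0.42 V, n = 2.
Overall: Tl³⁺(aq) + 2 Ag(s) → Tl⁺(aq) + 2 Ag⁺(aq)
Q = [Tl⁺]·[Ag⁺]^2 / ([Tl³⁺]); log Q = -3.325.
E = E° − (0.0592/n) log Q = +0.42 − (0.0592/2)(-3.325) = +0.518 V.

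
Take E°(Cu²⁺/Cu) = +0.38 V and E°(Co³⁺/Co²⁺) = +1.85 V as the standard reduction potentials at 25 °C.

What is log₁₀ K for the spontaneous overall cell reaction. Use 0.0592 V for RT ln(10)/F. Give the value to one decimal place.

49.7

Cathode: Co³⁺/Co²⁺; anode: Cu²⁺/Cu. E°cell = +1.47 V, n = 2.
log K = nE°cell / 0.0592 = (2)(+1.47) / 0.0592 = 49.7.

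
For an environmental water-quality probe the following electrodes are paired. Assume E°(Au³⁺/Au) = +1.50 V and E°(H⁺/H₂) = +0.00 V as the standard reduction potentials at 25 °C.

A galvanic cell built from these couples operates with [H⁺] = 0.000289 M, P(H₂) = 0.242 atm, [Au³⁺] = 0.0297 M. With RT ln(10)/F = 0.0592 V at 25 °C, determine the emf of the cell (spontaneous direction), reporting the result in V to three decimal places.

+1.661 V

Au³⁺/Au is the cathode (higher E°), H⁺/H₂ the anode: E°cell = +1.50 − (+0.00) = +1.50 V, n = 6.
Overall: 2 Au³⁺(aq) + 3 H₂(g) → 2 Au(s) + 6 H⁺(aq)
Q = [H⁺]^6 / ([Au³⁺]^2·P(H₂)^3); log Q = -16.332.
E = E° − (0.0592/n) log Q = +1.50 − (0.0592/6)(-16.332) = +1.661 V.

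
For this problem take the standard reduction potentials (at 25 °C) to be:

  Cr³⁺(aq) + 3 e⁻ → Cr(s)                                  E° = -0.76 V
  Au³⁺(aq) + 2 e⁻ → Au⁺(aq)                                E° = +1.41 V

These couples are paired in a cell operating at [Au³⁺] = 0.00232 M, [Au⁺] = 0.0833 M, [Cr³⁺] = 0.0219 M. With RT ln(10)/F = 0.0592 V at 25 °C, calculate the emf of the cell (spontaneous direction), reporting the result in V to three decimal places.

Au³⁺/Au⁺ is the cathode (higher E°), Cr³⁺/Cr the anode: E°cell = +1.41 − (-0.76) = +2.17 V, n = 6.
Overall: 3 Au³⁺(aq) + 2 Cr(s) → 3 Au⁺(aq) + 2 Cr³⁺(aq)
Q = [Au⁺]^3·[Cr³⁺]^2 / ([Au³⁺]^3); log Q = 1.346.
E = E° − (0.0592/n) log Q = +2.17 − (0.0592/6)(1.346) = +2.157 V.

+2.157 V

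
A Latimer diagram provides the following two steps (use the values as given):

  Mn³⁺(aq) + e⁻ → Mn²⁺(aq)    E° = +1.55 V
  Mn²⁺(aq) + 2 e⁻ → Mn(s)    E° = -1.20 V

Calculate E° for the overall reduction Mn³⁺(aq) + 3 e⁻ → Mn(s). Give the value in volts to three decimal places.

-0.283 V

Since ΔG° = −nFE° is additive over sequential reductions, n₃E°₃ = n₁E°₁ + n₂E°₂.
E°₃ = (1×+1.55 + 2×-1.20) / 3 = (-0.850) / 3 = -0.283 V.
E° values themselves are not directly additive — weighting by electron count is essential.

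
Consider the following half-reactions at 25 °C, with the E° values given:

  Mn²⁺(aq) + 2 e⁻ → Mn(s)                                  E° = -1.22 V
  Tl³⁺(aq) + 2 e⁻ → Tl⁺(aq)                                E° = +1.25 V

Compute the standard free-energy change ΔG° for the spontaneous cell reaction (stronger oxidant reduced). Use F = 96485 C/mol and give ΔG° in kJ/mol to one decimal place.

Tl³⁺/Tl⁺ (E° = +1.25 V) is the cathode; Mn²⁺/Mn (E° = -1.22 V) is the anode, so E°cell = +2.47 V.
Balancing electrons gives n = 2 (lcm of 2 and 2).
ΔG° = −nFE° = −(2)(96485)(+2.47) = -476,636 J = -476.6 kJ/mol.

-476.6 kJ/mol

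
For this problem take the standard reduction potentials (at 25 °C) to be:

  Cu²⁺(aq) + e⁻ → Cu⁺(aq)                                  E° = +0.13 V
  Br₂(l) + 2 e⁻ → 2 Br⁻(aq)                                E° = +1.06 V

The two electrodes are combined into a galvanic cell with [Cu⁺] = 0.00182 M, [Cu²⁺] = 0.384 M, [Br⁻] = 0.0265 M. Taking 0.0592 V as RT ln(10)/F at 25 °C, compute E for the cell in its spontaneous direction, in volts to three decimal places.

+0.886 V

Br₂/Br⁻ is the cathode (higher E°), Cu²⁺/Cu⁺ the anode: E°cell = +1.06 − (+0.13) = +0.93 V, n = 2.
Overall: Br₂(l) + 2 Cu⁺(aq) → 2 Br⁻(aq) + 2 Cu²⁺(aq)
Q = [Br⁻]^2·[Cu²⁺]^2 / ([Cu⁺]^2); log Q = 1.495.
E = E° − (0.0592/n) log Q = +0.93 − (0.0592/2)(1.495) = +0.886 V.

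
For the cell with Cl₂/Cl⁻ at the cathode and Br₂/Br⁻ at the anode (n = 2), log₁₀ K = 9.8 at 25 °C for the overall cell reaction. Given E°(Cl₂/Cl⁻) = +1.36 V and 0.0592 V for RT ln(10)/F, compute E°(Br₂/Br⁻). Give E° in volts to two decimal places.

+1.07 V

E°cell = (0.0592/n)·log K = (0.0592/2)(9.8) = +0.290 V.
Since Cl₂/Cl⁻ is the cathode and Br₂/Br⁻ the anode, E°cell = E°(Cl₂/Cl⁻) − E°(Br₂/Br⁻).
So E°(Br₂/Br⁻) = E°(Cl₂/Cl⁻) − E°cell = (+1.36) − (+0.290) = +1.07 V.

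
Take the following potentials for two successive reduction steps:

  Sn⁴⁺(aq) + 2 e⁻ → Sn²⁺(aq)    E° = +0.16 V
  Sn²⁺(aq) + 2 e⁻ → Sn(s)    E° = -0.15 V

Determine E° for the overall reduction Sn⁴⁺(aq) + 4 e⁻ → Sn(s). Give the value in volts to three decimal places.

Since ΔG° = −nFE° is additive over sequential reductions, n₃E°₃ = n₁E°₁ + n₂E°₂.
E°₃ = (2×+0.16 + 2×-0.15) / 4 = (+0.020) / 4 = +0.005 V.

+0.005 V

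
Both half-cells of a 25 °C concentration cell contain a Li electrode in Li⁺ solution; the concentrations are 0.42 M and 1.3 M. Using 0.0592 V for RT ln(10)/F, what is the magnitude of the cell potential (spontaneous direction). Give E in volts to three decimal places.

+0.029 V

For a concentration cell E°cell = 0. The 1.3 M side is the cathode (reduction is favoured where [Li⁺] is higher).
With n = 1, E = −(0.0592/1) log([Li⁺]ₐₙ/[Li⁺]꜀ₐₜ) = −(0.0592/1) log(0.42/1.3) = −(0.0592/1)(-0.491) = +0.029 V.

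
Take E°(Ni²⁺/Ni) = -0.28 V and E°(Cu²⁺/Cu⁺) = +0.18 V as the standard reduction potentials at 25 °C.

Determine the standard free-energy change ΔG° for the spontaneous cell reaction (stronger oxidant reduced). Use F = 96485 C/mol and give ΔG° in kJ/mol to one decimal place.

Cu²⁺/Cu⁺ (E° = +0.18 V) is the cathode; Ni²⁺/Ni (E° = -0.28 V) is the anode, so E°cell = +0.46 V.
Balancing electrons gives n = 2 (lcm of 1 and 2).
ΔG° = −nFE° = −(2)(96485)(+0.46) = -88,766 J = -88.8 kJ/mol.

-88.8 kJ/mol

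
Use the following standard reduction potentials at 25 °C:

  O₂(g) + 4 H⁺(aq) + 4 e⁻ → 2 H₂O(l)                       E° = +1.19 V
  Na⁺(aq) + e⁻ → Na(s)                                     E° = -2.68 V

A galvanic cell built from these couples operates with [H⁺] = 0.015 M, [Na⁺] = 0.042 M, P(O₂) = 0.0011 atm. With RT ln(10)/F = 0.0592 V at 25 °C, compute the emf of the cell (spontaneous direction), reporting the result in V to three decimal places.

+3.800 V

O₂/H₂O is the cathode (higher E°), Na⁺/Na the anode: E°cell = +1.19 − (-2.68) = +3.87 V, n = 4.
Overall: O₂(g) + 4 H⁺(aq) + 4 Na(s) → 2 H₂O(l) + 4 Na⁺(aq)
Q = [Na⁺]^4 / (P(O₂)·[H⁺]^4); log Q = 4.747.
E = E° − (0.0592/n) log Q = +3.87 − (0.0592/4)(4.747) = +3.800 V.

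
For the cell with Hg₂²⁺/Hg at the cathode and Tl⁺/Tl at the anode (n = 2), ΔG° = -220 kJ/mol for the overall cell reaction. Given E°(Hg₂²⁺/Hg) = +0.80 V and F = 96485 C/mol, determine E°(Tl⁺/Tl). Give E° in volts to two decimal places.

E°cell = −ΔG°/(nF) = −(-220×10³)/((2)(96485)) = +1.140 V.
Since Hg₂²⁺/Hg is the cathode and Tl⁺/Tl the anode, E°cell = E°(Hg₂²⁺/Hg) − E°(Tl⁺/Tl).
So E°(Tl⁺/Tl) = E°(Hg₂²⁺/Hg) − E°cell = (+0.80) − (+1.140) = -0.34 V.

-0.34 V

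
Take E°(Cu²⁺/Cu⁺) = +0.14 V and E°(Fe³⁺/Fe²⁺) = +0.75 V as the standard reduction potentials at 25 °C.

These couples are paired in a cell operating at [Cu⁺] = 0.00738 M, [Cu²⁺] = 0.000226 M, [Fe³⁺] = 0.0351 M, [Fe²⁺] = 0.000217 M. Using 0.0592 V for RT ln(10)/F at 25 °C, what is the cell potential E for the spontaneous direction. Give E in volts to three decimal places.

+0.830 V

Fe³⁺/Fe²⁺ is the cathode (higher E°), Cu²⁺/Cu⁺ the anode: E°cell = +0.75 − (+0.14) = +0.61 V, n = 1.
Overall: Fe³⁺(aq) + Cu⁺(aq) → Fe²⁺(aq) + Cu²⁺(aq)
Q = [Fe²⁺]·[Cu²⁺] / ([Fe³⁺]·[Cu⁺]); log Q = -3.723.
E = E° − (0.0592/n) log Q = +0.61 − (0.0592/1)(-3.723) = +0.830 V.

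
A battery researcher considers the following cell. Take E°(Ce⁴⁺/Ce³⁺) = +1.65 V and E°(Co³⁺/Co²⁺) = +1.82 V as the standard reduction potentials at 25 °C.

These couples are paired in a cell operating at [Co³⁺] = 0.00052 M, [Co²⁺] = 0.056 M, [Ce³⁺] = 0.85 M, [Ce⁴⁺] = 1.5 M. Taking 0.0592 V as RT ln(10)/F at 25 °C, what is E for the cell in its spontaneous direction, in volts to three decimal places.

+0.035 V

Co³⁺/Co²⁺ is the cathode (higher E°), Ce⁴⁺/Ce³⁺ the anode: E°cell = +1.82 − (+1.65) = +0.17 V, n = 1.
Overall: Co³⁺(aq) + Ce³⁺(aq) → Co²⁺(aq) + Ce⁴⁺(aq)
Q = [Co²⁺]·[Ce⁴⁺] / ([Co³⁺]·[Ce³⁺]); log Q = 2.279.
E = E° − (0.0592/n) log Q = +0.17 − (0.0592/1)(2.279) = +0.035 V.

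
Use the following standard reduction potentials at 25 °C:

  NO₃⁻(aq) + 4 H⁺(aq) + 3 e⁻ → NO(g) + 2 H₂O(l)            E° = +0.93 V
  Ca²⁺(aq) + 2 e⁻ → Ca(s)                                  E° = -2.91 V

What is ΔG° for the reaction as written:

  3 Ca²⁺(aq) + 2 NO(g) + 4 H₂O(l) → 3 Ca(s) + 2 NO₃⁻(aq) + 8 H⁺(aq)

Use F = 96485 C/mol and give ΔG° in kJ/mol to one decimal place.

As written, Ca²⁺/Ca is reduced (cathode) and NO₃⁻/NO is oxidised (anode), so E°cell = (-2.91) − (+0.93) = -3.84 V.
Balancing electrons gives n = 6.
ΔG° = −nFE° = −(6)(96485)(-3.84) = 2,223,014 J = +2223.0 kJ/mol.

+2223.0 kJ/mol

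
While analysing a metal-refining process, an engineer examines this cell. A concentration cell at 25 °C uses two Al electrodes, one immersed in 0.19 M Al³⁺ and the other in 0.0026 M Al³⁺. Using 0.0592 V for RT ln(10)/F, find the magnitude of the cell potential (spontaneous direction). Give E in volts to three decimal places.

+0.037 V

For a concentration cell E°cell = 0. The 0.19 M side is the cathode (reduction is favoured where [Al³⁺] is higher).
With n = 3, E = −(0.0592/3) log([Al³⁺]ₐₙ/[Al³⁺]꜀ₐₜ) = −(0.0592/3) log(0.0026/0.19) = −(0.0592/3)(-1.864) = +0.037 V.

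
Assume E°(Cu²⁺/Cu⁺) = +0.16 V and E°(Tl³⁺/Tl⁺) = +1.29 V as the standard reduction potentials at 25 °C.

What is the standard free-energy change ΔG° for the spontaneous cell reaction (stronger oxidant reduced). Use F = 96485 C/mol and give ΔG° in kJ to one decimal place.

Tl³⁺/Tl⁺ (E° = +1.29 V) is the cathode; Cu²⁺/Cu⁺ (E° = +0.16 V) is the anode, so E°cell = +1.13 V.
Balancing electrons gives n = 2 (lcm of 2 and 1).
ΔG° = −nFE° = −(2)(96485)(+1.13) = -218,056 J = -218.1 kJ.

-218.1 kJ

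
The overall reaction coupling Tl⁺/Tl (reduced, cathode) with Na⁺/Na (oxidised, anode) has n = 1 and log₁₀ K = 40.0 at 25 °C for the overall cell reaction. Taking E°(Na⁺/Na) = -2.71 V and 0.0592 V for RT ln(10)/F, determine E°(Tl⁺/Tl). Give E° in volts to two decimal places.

E°cell = (0.0592/n)·log K = (0.0592/1)(40.0) = +2.368 V.
Since Tl⁺/Tl is the cathode and Na⁺/Na the anode, E°cell = E°(Tl⁺/Tl) − E°(Na⁺/Na).
So E°(Tl⁺/Tl) = E°cell + E°(Na⁺/Na) = +2.368 + (-2.71) = -0.34 V.

-0.34 V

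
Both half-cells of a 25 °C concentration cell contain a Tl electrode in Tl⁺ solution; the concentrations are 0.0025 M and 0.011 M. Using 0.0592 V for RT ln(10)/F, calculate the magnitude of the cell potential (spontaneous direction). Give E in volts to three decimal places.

For a concentration cell E°cell = 0. The 0.011 M side is the cathode (reduction is favoured where [Tl⁺] is higher).
With n = 1, E = −(0.0592/1) log([Tl⁺]ₐₙ/[Tl⁺]꜀ₐₜ) = −(0.0592/1) log(0.0025/0.011) = −(0.0592/1)(-0.643) = +0.038 V.

+0.038 V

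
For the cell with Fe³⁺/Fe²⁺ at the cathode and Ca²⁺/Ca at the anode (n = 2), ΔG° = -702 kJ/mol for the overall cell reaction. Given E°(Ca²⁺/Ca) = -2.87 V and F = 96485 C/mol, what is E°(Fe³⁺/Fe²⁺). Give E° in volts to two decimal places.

E°cell = −ΔG°/(nF) = −(-702×10³)/((2)(96485)) = +3.638 V.
Since Fe³⁺/Fe²⁺ is the cathode and Ca²⁺/Ca the anode, E°cell = E°(Fe³⁺/Fe²⁺) − E°(Ca²⁺/Ca).
So E°(Fe³⁺/Fe²⁺) = E°cell + E°(Ca²⁺/Ca) = +3.638 + (-2.87) = +0.77 V.

+0.77 V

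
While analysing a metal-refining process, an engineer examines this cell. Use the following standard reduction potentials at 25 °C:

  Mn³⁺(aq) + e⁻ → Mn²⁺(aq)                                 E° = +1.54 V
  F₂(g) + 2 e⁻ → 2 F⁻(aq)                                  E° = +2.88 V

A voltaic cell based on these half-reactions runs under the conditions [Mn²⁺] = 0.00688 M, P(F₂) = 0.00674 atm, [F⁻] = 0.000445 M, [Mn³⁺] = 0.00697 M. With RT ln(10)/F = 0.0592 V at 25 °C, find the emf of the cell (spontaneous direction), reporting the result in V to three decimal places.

+1.474 V

F₂/F⁻ is the cathode (higher E°), Mn³⁺/Mn²⁺ the anode: E°cell = +2.88 − (+1.54) = +1.34 V, n = 2.
Overall: F₂(g) + 2 Mn²⁺(aq) → 2 F⁻(aq) + 2 Mn³⁺(aq)
Q = [F⁻]^2·[Mn³⁺]^2 / (P(F₂)·[Mn²⁺]^2); log Q = -4.521.
E = E° − (0.0592/n) log Q = +1.34 − (0.0592/2)(-4.521) = +1.474 V.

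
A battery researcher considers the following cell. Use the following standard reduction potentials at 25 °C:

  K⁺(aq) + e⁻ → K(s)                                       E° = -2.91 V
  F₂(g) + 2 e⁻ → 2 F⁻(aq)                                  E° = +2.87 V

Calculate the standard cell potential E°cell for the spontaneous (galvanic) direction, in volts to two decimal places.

+5.78 V

The F₂/F⁻ couple has the higher reduction potential, so it is the cathode; K⁺/K is oxidised at the anode.
E°cell = E°(cathode) − E°(anode) = (+2.87) − (-2.91) = +5.78 V.
Since E°cell > 0, the reaction is spontaneous under standard conditions.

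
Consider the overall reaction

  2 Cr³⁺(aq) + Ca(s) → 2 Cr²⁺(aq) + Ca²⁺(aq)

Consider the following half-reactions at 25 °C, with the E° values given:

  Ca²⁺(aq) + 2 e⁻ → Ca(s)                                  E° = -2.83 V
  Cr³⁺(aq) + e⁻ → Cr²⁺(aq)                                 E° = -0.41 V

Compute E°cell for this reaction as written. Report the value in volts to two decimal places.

+2.42 V

The Cr³⁺/Cr²⁺ couple has the higher reduction potential, so it is the cathode; Ca²⁺/Ca is oxidised at the anode.
E°cell = E°(cathode) − E°(anode) = (-0.41) − (-2.83) = +2.42 V.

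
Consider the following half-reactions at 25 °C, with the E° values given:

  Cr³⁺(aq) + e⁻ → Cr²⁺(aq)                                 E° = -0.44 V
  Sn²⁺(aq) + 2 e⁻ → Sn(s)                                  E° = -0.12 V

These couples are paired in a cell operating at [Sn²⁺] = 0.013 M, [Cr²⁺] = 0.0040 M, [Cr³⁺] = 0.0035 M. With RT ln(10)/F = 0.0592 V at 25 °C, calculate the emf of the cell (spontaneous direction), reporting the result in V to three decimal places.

+0.268 V

Sn²⁺/Sn is the cathode (higher E°), Cr³⁺/Cr²⁺ the anode: E°cell = -0.12 − (-0.44) = +0.32 V, n = 2.
Overall: Sn²⁺(aq) + 2 Cr²⁺(aq) → Sn(s) + 2 Cr³⁺(aq)
Q = [Cr³⁺]^2 / ([Sn²⁺]·[Cr²⁺]^2); log Q = 1.770.
E = E° − (0.0592/n) log Q = +0.32 − (0.0592/2)(1.770) = +0.268 V.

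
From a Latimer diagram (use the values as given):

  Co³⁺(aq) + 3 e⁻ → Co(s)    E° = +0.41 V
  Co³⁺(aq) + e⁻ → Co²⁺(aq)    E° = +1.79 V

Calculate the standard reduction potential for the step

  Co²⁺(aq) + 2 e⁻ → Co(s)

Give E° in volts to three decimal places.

Sequential free energies add, so n₃E°₃ = n₁E°₁ + n₂E°₂.
With n₃ = 3, and the known step contributing 1×(+1.79) V, the unknown satisfies 2·E° = 3×(+0.41) − 1×(+1.79) = -0.560.
E° = -0.560 / 2 = -0.280 V.

-0.280 V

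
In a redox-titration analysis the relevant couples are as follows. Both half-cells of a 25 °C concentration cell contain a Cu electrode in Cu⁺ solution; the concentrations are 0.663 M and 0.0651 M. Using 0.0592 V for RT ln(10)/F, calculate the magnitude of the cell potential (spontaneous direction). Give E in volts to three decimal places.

For a concentration cell E°cell = 0. The 0.663 M side is the cathode (reduction is favoured where [Cu⁺] is higher).
With n = 1, E = −(0.0592/1) log([Cu⁺]ₐₙ/[Cu⁺]꜀ₐₜ) = −(0.0592/1) log(0.0651/0.663) = −(0.0592/1)(-1.008) = +0.060 V.

+0.060 V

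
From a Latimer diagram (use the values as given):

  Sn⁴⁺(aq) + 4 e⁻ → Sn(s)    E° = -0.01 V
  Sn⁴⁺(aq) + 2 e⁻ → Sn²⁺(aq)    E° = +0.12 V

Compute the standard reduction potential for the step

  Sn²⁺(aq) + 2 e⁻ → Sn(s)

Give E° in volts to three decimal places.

Sequential free energies add, so n₃E°₃ = n₁E°₁ + n₂E°₂.
With n₃ = 4, and the known step contributing 2×(+0.12) V, the unknown satisfies 2·E° = 4×(-0.01) − 2×(+0.12) = -0.280.
E° = -0.280 / 2 = -0.140 V.

-0.140 V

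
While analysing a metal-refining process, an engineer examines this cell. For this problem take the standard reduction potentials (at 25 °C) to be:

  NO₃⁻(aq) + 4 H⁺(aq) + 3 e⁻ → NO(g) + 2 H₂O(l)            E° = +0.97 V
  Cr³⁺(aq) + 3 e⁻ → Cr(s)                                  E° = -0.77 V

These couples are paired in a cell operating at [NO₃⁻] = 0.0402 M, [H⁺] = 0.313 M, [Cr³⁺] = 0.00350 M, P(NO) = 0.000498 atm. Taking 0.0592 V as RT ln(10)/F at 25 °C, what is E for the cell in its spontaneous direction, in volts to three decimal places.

+1.786 V

NO₃⁻/NO is the cathode (higher E°), Cr³⁺/Cr the anode: E°cell = +0.97 − (-0.77) = +1.74 V, n = 3.
Overall: NO₃⁻(aq) + 4 H⁺(aq) + Cr(s) → NO(g) + 2 H₂O(l) + Cr³⁺(aq)
Q = P(NO)·[Cr³⁺] / ([NO₃⁻]·[H⁺]^4); log Q = -2.345.
E = E° − (0.0592/n) log Q = +1.74 − (0.0592/3)(-2.345) = +1.786 V.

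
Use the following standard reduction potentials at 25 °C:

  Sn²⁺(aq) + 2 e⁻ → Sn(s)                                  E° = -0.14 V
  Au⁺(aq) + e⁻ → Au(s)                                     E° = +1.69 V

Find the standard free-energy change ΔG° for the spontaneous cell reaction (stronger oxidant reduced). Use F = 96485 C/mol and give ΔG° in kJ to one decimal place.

-353.1 kJ

Au⁺/Au (E° = +1.69 V) is the cathode; Sn²⁺/Sn (E° = -0.14 V) is the anode, so E°cell = +1.83 V.
Balancing electrons gives n = 2 (lcm of 1 and 2).
ΔG° = −nFE° = −(2)(96485)(+1.83) = -353,135 J = -353.1 kJ.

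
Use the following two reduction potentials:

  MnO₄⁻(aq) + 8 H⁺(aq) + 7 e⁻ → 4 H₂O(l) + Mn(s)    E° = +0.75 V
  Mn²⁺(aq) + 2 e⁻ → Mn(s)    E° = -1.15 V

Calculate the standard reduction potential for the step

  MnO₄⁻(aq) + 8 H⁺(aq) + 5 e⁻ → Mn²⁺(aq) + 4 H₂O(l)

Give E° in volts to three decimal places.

Sequential free energies add, so n₃E°₃ = n₁E°₁ + n₂E°₂.
With n₃ = 7, and the known step contributing 2×(-1.15) V, the unknown satisfies 5·E° = 7×(+0.75) − 2×(-1.15) = +7.550.
E° = +7.550 / 5 = +1.510 V.

+1.510 V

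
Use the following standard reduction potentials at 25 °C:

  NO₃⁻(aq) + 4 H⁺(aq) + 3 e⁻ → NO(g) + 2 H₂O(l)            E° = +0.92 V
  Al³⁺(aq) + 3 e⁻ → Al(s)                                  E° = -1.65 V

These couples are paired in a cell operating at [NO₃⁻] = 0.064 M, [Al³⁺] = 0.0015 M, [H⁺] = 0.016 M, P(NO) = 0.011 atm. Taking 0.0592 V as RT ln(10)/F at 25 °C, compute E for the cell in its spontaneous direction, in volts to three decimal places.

NO₃⁻/NO is the cathode (higher E°), Al³⁺/Al the anode: E°cell = +0.92 − (-1.65) = +2.57 V, n = 3.
Overall: NO₃⁻(aq) + 4 H⁺(aq) + Al(s) → NO(g) + 2 H₂O(l) + Al³⁺(aq)
Q = P(NO)·[Al³⁺] / ([NO₃⁻]·[H⁺]^4); log Q = 3.595.
E = E° − (0.0592/n) log Q = +2.57 − (0.0592/3)(3.595) = +2.499 V.

+2.499 V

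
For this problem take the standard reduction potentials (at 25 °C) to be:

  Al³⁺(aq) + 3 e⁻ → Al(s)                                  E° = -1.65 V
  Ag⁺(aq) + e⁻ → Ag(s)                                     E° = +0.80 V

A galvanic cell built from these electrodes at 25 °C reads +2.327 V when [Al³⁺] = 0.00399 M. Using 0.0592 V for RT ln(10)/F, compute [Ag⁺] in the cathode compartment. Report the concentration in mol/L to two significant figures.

0.0013 M

Ag⁺/Ag is the cathode, Al³⁺/Al the anode: E°cell = +2.45 V, n = 3.
Overall reaction: 3 Ag⁺(aq) + Al(s) → 3 Ag(s) + Al³⁺(aq); Q = [Al³⁺]^1/[Ag⁺]^3.
From E = E° − (0.0592/n) log Q: log Q = (E° − E)·n/0.0592 = (+2.45 − (+2.327))·3/0.0592 = 6.2331.
So 3·log[Ag⁺] = 1·log(0.00399) − log Q = -2.3990 − (6.2331) = -8.6321; log[Ag⁺] = -8.6321 / 3 = -2.8774; [Ag⁺] = 10^(-2.8774) ≈ 0.0013 M.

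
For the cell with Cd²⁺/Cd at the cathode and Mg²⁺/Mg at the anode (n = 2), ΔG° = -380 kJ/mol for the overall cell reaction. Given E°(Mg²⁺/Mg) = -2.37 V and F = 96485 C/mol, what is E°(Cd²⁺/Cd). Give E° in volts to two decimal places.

-0.40 V

E°cell = −ΔG°/(nF) = −(-380×10³)/((2)(96485)) = +1.969 V.
Since Cd²⁺/Cd is the cathode and Mg²⁺/Mg the anode, E°cell = E°(Cd²⁺/Cd) − E°(Mg²⁺/Mg).
So E°(Cd²⁺/Cd) = E°cell + E°(Mg²⁺/Mg) = +1.969 + (-2.37) = -0.40 V.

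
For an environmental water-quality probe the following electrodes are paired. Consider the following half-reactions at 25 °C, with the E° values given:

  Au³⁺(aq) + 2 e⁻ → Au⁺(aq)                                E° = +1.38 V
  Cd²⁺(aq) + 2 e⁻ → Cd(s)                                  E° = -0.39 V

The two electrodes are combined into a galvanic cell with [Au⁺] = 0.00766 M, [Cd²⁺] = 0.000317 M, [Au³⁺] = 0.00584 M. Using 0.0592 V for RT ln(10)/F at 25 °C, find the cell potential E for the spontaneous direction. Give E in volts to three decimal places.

+1.870 V

Au³⁺/Au⁺ is the cathode (higher E°), Cd²⁺/Cd the anode: E°cell = +1.38 − (-0.39) = +1.77 V, n = 2.
Overall: Au³⁺(aq) + Cd(s) → Au⁺(aq) + Cd²⁺(aq)
Q = [Au⁺]·[Cd²⁺] / ([Au³⁺]); log Q = -3.381.
E = E° − (0.0592/n) log Q = +1.77 − (0.0592/2)(-3.381) = +1.870 V.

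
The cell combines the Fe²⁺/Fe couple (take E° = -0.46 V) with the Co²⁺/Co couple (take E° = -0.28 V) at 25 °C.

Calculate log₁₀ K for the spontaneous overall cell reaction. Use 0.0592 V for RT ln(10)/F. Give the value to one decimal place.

Cathode: Co²⁺/Co; anode: Fe²⁺/Fe. E°cell = +0.18 V, n = 2.
log K = nE°cell / 0.0592 = (2)(+0.18) / 0.0592 = 6.1.

6.1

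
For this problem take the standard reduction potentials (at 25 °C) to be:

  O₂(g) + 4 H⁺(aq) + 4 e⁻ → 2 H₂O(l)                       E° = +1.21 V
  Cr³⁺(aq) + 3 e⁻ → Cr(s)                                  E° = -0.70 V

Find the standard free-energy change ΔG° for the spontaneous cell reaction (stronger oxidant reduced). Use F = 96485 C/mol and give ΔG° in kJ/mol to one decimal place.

O₂/H₂O (E° = +1.21 V) is the cathode; Cr³⁺/Cr (E° = -0.70 V) is the anode, so E°cell = +1.91 V.
Balancing electrons gives n = 12 (lcm of 4 and 3).
ΔG° = −nFE° = −(12)(96485)(+1.91) = -2,211,436 J = -2211.4 kJ/mol.

-2211.4 kJ/mol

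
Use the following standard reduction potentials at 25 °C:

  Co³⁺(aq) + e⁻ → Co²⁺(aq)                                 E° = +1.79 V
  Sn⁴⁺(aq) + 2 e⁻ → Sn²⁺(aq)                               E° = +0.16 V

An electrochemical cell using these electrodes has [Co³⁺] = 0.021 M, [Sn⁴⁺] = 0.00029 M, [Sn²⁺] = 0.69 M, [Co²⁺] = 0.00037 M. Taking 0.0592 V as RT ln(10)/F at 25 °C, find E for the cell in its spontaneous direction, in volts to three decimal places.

+1.834 V

Co³⁺/Co²⁺ is the cathode (higher E°), Sn⁴⁺/Sn²⁺ the anode: E°cell = +1.79 − (+0.16) = +1.63 V, n = 2.
Overall: 2 Co³⁺(aq) + Sn²⁺(aq) → 2 Co²⁺(aq) + Sn⁴⁺(aq)
Q = [Co²⁺]^2·[Sn⁴⁺] / ([Co³⁺]^2·[Sn²⁺]); log Q = -6.884.
E = E° − (0.0592/n) log Q = +1.63 − (0.0592/2)(-6.884) = +1.834 V.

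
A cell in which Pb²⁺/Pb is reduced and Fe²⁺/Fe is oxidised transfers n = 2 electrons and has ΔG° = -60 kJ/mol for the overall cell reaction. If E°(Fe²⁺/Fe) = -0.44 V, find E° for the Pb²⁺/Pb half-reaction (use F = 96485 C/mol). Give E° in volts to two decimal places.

E°cell = −ΔG°/(nF) = −(-60×10³)/((2)(96485)) = +0.311 V.
Since Pb²⁺/Pb is the cathode and Fe²⁺/Fe the anode, E°cell = E°(Pb²⁺/Pb) − E°(Fe²⁺/Fe).
So E°(Pb²⁺/Pb) = E°cell + E°(Fe²⁺/Fe) = +0.311 + (-0.44) = -0.13 V.

-0.13 V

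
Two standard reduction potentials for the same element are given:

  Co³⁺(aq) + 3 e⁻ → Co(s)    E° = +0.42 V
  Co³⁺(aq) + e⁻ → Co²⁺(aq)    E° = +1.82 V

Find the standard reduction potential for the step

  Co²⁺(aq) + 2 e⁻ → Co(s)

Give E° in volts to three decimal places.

Sequential free energies add, so n₃E°₃ = n₁E°₁ + n₂E°₂.
With n₃ = 3, and the known step contributing 1×(+1.82) V, the unknown satisfies 2·E° = 3×(+0.42) − 1×(+1.82) = -0.560.
E° = -0.560 / 2 = -0.280 V.

-0.280 V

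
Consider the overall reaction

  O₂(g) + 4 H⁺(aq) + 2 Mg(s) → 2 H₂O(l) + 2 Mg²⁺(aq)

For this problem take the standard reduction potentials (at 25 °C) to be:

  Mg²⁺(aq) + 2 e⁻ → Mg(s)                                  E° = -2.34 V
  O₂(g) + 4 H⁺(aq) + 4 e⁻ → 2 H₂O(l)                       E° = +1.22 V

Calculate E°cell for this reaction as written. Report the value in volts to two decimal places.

The O₂/H₂O couple has the higher reduction potential, so it is the cathode; Mg²⁺/Mg is oxidised at the anode.
E°cell = E°(cathode) − E°(anode) = (+1.22) − (-2.34) = +3.56 V.

+3.56 V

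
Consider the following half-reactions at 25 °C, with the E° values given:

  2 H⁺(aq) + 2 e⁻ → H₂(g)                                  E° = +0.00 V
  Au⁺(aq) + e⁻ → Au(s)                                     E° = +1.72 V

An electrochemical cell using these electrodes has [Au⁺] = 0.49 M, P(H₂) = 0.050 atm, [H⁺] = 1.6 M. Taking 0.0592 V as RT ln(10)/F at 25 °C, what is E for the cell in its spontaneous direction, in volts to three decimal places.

+1.651 V

Au⁺/Au is the cathode (higher E°), H⁺/H₂ the anode: E°cell = +1.72 − (+0.00) = +1.72 V, n = 2.
Overall: 2 Au⁺(aq) + H₂(g) → 2 Au(s) + 2 H⁺(aq)
Q = [H⁺]^2 / ([Au⁺]^2·P(H₂)); log Q = 2.329.
E = E° − (0.0592/n) log Q = +1.72 − (0.0592/2)(2.329) = +1.651 V.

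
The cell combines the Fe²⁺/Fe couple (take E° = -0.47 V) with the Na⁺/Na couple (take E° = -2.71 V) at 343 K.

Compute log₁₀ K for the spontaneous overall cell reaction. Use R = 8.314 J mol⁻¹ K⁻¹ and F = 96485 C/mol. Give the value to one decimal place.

Cathode: Fe²⁺/Fe; anode: Na⁺/Na. E°cell = (-0.47) − (-2.71) = +2.24 V, with n = 2.
ΔG° = −nFE° = −RT ln K, so ln K = nFE°/(RT) = (2)(96485)(+2.24) / ((8.314)(343)) = 151.577.
log₁₀ K = 151.577 / ln 10 = 65.8.

65.8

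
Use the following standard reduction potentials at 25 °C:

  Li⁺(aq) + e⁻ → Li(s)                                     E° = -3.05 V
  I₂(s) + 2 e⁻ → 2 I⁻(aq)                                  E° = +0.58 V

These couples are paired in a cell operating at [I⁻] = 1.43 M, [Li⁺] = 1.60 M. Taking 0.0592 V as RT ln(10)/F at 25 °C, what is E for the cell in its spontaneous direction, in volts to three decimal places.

+3.609 V

I₂/I⁻ is the cathode (higher E°), Li⁺/Li the anode: E°cell = +0.58 − (-3.05) = +3.63 V, n = 2.
Overall: I₂(s) + 2 Li(s) → 2 I⁻(aq) + 2 Li⁺(aq)
Q = [I⁻]^2·[Li⁺]^2; log Q = 0.719.
E = E° − (0.0592/n) log Q = +3.63 − (0.0592/2)(0.719) = +3.609 V.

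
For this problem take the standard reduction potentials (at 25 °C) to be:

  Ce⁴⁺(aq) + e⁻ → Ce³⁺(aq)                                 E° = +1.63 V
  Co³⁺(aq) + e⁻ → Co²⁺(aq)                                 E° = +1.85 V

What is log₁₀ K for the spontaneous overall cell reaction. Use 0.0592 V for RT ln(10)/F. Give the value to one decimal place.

3.7

Cathode: Co³⁺/Co²⁺; anode: Ce⁴⁺/Ce³⁺. E°cell = +0.22 V, n = 1.
log K = nE°cell / 0.0592 = (1)(+0.22) / 0.0592 = 3.7.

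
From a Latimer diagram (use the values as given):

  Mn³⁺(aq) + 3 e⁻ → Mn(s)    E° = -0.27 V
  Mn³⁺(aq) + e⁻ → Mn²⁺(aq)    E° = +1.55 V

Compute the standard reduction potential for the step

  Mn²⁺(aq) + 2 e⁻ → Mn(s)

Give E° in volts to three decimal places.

-1.180 V

Sequential free energies add, so n₃E°₃ = n₁E°₁ + n₂E°₂.
With n₃ = 3, and the known step contributing 1×(+1.55) V, the unknown satisfies 2·E° = 3×(-0.27) − 1×(+1.55) = -2.360.
E° = -2.360 / 2 = -1.180 V.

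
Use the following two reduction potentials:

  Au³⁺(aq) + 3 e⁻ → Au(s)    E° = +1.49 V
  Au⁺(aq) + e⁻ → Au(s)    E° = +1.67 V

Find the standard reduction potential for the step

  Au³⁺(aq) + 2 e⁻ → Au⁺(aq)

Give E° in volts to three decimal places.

Sequential free energies add, so n₃E°₃ = n₁E°₁ + n₂E°₂.
With n₃ = 3, and the known step contributing 1×(+1.67) V, the unknown satisfies 2·E° = 3×(+1.49) − 1×(+1.67) = +2.800.
E° = +2.800 / 2 = +1.400 V.

+1.400 V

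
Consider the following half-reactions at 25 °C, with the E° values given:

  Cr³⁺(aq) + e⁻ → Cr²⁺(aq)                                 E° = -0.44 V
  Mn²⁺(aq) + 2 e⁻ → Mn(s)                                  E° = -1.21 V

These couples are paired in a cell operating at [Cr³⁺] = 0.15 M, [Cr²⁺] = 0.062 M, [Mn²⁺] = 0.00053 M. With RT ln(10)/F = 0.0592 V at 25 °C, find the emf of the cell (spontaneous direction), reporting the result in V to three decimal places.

+0.890 V

Cr³⁺/Cr²⁺ is the cathode (higher E°), Mn²⁺/Mn the anode: E°cell = -0.44 − (-1.21) = +0.77 V, n = 2.
Overall: 2 Cr³⁺(aq) + Mn(s) → 2 Cr²⁺(aq) + Mn²⁺(aq)
Q = [Cr²⁺]^2·[Mn²⁺] / ([Cr³⁺]^2); log Q = -4.043.
E = E° − (0.0592/n) log Q = +0.77 − (0.0592/2)(-4.043) = +0.890 V.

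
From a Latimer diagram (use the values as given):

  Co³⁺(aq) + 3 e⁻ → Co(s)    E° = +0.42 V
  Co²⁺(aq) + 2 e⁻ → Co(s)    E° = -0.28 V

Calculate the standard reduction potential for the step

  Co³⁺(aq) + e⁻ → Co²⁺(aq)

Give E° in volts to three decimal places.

+1.820 V

Sequential free energies add, so n₃E°₃ = n₁E°₁ + n₂E°₂.
With n₃ = 3, and the known step contributing 2×(-0.28) V, the unknown satisfies 1·E° = 3×(+0.42) − 2×(-0.28) = +1.820.
E° = +1.820 / 1 = +1.820 V.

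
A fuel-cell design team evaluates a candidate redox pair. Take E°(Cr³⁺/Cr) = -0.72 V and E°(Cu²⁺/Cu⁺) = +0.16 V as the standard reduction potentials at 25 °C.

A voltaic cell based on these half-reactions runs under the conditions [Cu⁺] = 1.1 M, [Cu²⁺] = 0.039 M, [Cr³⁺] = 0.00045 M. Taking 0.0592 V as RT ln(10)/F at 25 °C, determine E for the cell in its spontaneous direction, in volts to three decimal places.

+0.860 V

Cu²⁺/Cu⁺ is the cathode (higher E°), Cr³⁺/Cr the anode: E°cell = +0.16 − (-0.72) = +0.88 V, n = 3.
Overall: 3 Cu²⁺(aq) + Cr(s) → 3 Cu⁺(aq) + Cr³⁺(aq)
Q = [Cu⁺]^3·[Cr³⁺] / ([Cu²⁺]^3); log Q = 1.004.
E = E° − (0.0592/n) log Q = +0.88 − (0.0592/3)(1.004) = +0.860 V.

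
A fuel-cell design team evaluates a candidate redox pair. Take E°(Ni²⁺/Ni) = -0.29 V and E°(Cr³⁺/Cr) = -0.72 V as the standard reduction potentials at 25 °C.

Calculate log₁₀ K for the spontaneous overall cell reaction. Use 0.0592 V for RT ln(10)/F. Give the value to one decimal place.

Cathode: Ni²⁺/Ni; anode: Cr³⁺/Cr. E°cell = +0.43 V, n = 6.
log K = nE°cell / 0.0592 = (6)(+0.43) / 0.0592 = 43.6.

43.6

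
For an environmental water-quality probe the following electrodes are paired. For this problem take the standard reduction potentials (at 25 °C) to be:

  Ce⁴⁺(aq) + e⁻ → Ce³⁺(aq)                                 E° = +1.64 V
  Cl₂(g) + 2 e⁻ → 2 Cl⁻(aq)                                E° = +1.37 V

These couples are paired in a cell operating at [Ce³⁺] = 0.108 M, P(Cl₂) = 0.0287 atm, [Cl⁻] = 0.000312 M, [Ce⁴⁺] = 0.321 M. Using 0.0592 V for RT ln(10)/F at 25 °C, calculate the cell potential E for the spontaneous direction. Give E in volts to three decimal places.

Ce⁴⁺/Ce³⁺ is the cathode (higher E°), Cl₂/Cl⁻ the anode: E°cell = +1.64 − (+1.37) = +0.27 V, n = 2.
Overall: 2 Ce⁴⁺(aq) + 2 Cl⁻(aq) → 2 Ce³⁺(aq) + Cl₂(g)
Q = [Ce³⁺]^2·P(Cl₂) / ([Ce⁴⁺]^2·[Cl⁻]^2); log Q = 4.523.
E = E° − (0.0592/n) log Q = +0.27 − (0.0592/2)(4.523) = +0.136 V.

+0.136 V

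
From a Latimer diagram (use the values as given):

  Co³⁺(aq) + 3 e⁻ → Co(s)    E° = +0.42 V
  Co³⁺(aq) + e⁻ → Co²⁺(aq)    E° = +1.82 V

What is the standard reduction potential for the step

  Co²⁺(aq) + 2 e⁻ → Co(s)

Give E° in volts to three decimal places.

-0.280 V

Sequential free energies add, so n₃E°₃ = n₁E°₁ + n₂E°₂.
With n₃ = 3, and the known step contributing 1×(+1.82) V, the unknown satisfies 2·E° = 3×(+0.42) − 1×(+1.82) = -0.560.
E° = -0.560 / 2 = -0.280 V.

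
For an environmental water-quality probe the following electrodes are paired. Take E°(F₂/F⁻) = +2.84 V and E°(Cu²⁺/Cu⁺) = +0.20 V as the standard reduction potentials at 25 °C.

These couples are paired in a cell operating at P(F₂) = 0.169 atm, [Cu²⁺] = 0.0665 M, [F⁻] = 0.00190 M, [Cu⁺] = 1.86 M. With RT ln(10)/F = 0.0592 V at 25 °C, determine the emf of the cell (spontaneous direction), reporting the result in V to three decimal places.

+2.864 V

F₂/F⁻ is the cathode (higher E°), Cu²⁺/Cu⁺ the anode: E°cell = +2.84 − (+0.20) = +2.64 V, n = 2.
Overall: F₂(g) + 2 Cu⁺(aq) → 2 F⁻(aq) + 2 Cu²⁺(aq)
Q = [F⁻]^2·[Cu²⁺]^2 / (P(F₂)·[Cu⁺]^2); log Q = -7.564.
E = E° − (0.0592/n) log Q = +2.64 − (0.0592/2)(-7.564) = +2.864 V.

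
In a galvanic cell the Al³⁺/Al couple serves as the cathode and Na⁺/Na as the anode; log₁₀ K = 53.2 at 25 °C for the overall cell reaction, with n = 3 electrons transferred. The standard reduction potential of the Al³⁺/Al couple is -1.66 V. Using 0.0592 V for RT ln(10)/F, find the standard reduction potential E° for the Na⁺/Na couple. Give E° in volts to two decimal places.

E°cell = (0.0592/n)·log K = (0.0592/3)(53.2) = +1.050 V.
Since Al³⁺/Al is the cathode and Na⁺/Na the anode, E°cell = E°(Al³⁺/Al) − E°(Na⁺/Na).
So E°(Na⁺/Na) = E°(Al³⁺/Al) − E°cell = (-1.66) − (+1.050) = -2.71 V.

-2.71 V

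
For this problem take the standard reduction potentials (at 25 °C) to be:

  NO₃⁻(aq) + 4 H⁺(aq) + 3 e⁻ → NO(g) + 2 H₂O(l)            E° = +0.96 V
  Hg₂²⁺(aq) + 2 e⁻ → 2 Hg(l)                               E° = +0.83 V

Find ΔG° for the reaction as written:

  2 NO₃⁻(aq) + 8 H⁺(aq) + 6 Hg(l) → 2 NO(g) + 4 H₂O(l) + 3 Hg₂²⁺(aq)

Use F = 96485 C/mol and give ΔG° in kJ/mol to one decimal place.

As written, NO₃⁻/NO is reduced (cathode) and Hg₂²⁺/Hg is oxidised (anode), so E°cell = (+0.96) − (+0.83) = +0.13 V.
Balancing electrons gives n = 6.
ΔG° = −nFE° = −(6)(96485)(+0.13) = -75,258 J = -75.3 kJ/mol.

-75.3 kJ/mol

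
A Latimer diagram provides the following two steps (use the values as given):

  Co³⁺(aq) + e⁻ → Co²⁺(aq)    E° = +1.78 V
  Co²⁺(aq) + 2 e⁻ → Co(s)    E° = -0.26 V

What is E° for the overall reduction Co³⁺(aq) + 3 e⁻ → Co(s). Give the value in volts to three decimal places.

Since ΔG° = −nFE° is additive over sequential reductions, n₃E°₃ = n₁E°₁ + n₂E°₂.
E°₃ = (1×+1.78 + 2×-0.26) / 3 = (+1.260) / 3 = +0.420 V.
E° values themselves are not directly additive — weighting by electron count is essential.

+0.420 V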